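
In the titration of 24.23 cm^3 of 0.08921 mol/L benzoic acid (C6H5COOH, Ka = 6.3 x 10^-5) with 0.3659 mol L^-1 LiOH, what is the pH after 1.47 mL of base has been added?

3.72

Initial n(C6H5COOH) = 0.08921 x 0.02423 = 0.002162 mol.
n(LiOH) added = 0.3659 x 0.001470 = 0.0005379 mol, converting that many moles of C6H5COOH to C6H5COO-.
Remaining n(C6H5COOH) = 0.001624 mol; n(C6H5COO-) = 0.0005379 mol.
By Henderson-Hasselbalch, pH = pKa + log([A^-]/[HA]) = 4.20 + log(0.0005379/0.001624) = 4.20 + (-0.48) = 3.72.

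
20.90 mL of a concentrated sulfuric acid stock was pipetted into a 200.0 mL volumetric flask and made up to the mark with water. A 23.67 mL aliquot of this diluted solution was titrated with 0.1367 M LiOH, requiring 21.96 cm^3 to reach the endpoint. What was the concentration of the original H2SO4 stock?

n(LiOH) = 0.1367 x 0.02196 = 0.003002 mol.
n(H2SO4) in the aliquot = 0.003002 x 1/2 = 0.001501 mol.
[diluted H2SO4] = 0.001501 / 0.02367 = 0.06341 M.
Dilution factor = 200.0/20.90 = 9.569, so [stock] = 0.06341 x 9.569 = 0.607 M.

0.607 M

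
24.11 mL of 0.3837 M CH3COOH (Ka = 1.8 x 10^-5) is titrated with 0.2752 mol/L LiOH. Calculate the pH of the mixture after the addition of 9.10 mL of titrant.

Initial n(CH3COOH) = 0.3837 x 0.02411 = 0.009251 mol.
n(LiOH) added = 0.2752 x 0.009100 = 0.002504 mol, converting that many moles of CH3COOH to CH3COO-.
Remaining n(CH3COOH) = 0.006747 mol; n(CH3COO-) = 0.002504 mol.
By Henderson-Hasselbalch, pH = pKa + log([A^-]/[HA]) = 4.74 + log(0.002504/0.006747) = 4.74 + (-0.43) = 4.31.

4.31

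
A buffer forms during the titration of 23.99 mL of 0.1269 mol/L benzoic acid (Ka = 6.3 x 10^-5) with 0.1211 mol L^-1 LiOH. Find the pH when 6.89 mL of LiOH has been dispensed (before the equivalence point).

3.78

Initial n(C6H5COOH) = 0.1269 x 0.02399 = 0.003044 mol.
n(LiOH) added = 0.1211 x 0.006890 = 0.0008344 mol, converting that many moles of C6H5COOH to C6H5COO-.
Remaining n(C6H5COOH) = 0.002210 mol; n(C6H5COO-) = 0.0008344 mol.
By Henderson-Hasselbalch, pH = pKa + log([A^-]/[HA]) = 4.20 + log(0.0008344/0.002210) = 4.20 + (-0.42) = 3.78.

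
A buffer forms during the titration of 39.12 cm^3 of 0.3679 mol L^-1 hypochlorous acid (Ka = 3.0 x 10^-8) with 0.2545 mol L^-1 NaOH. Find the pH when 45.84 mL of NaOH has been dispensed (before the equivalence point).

Initial n(HClO) = 0.3679 x 0.03912 = 0.01439 mol.
n(NaOH) added = 0.2545 x 0.04584 = 0.01167 mol, converting that many moles of HClO to ClO-.
Remaining n(HClO) = 0.002726 mol; n(ClO-) = 0.01167 mol.
By Henderson-Hasselbalch, pH = pKa + log([A^-]/[HA]) = 7.52 + log(0.01167/0.002726) = 7.52 + (+0.63) = 8.15.

8.15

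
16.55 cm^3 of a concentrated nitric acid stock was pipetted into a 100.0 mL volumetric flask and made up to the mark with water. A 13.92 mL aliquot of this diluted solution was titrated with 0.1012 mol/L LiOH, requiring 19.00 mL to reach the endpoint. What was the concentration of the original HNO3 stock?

n(LiOH) = 0.1012 x 0.01900 = 0.001923 mol.
n(HNO3) in the aliquot = 0.001923 mol.
[diluted HNO3] = 0.001923 / 0.01392 = 0.1381 M.
Dilution factor = 100.0/16.55 = 6.042, so [stock] = 0.1381 x 6.042 = 0.835 M.

0.835 M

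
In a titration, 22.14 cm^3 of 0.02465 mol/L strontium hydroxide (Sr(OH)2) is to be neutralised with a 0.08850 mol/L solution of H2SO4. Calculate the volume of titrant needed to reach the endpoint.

n(Sr(OH)2) = 0.02465 mol/L x 0.02214 L = 0.0005458 mol.
At equivalence n(H2SO4) = n(Sr(OH)2) = 0.0005458 mol.
V(H2SO4) = 0.0005458 / 0.08850 = 0.006167 L = 6.17 mL.

6.17 mL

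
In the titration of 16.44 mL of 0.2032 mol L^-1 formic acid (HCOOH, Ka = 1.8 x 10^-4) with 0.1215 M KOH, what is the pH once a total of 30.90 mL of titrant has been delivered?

n(acid) = 0.2032 x 0.01644 = 0.003341 mol; n(KOH) added = 0.1215 x 0.03090 = 0.003754 mol.
Base is in excess by 0.003754 - 0.003341 = 0.0004137 mol in a total volume of 0.04734 L.
[OH^-] = 0.0004137/0.04734 = 0.008740 M, so pOH = 2.06 and pH = 14.00 - 2.06 = 11.94.

11.94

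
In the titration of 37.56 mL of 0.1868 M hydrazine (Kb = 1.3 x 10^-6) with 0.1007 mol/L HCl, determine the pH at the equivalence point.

4.65

n(N2H4) = 0.1868 x 0.03756 = 0.007016 mol; V(HCl) at equivalence = 0.007016/0.1007 = 0.06967 L.
At equivalence the base is fully converted to N2H5+; total volume = 0.1072 L, so [N2H5+] = 0.007016/0.1072 = 0.06543 M.
Ka(N2H5+) = Kw/Kb = 1.0e-14 / 1.3 x 10^-6 = 7.69e-9.
[H^+] = sqrt(Ka x [N2H5+]) = sqrt(7.69e-9 x 0.06543) = 2.24e-5 M.
pH = -log(2.24e-5) = 4.65.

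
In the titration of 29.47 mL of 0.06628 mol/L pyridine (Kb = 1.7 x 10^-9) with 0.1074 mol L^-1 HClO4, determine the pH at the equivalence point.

n(C5H5N) = 0.06628 x 0.02947 = 0.001953 mol; V(HClO4) at equivalence = 0.001953/0.1074 = 0.01819 L.
At equivalence the base is fully converted to C5H5NH+; total volume = 0.04766 L, so [C5H5NH+] = 0.001953/0.04766 = 0.04099 M.
Ka(C5H5NH+) = Kw/Kb = 1.0e-14 / 1.7 x 10^-9 = 5.88e-6.
[H^+] = sqrt(Ka x [C5H5NH+]) = sqrt(5.88e-6 x 0.04099) = 0.000491 M.
pH = -log(0.000491) = 3.31.

3.31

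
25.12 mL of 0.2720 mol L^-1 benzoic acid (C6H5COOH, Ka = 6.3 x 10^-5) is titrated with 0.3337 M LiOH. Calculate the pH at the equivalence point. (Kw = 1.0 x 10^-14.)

n(C6H5COOH) = 0.2720 x 0.02512 = 0.006833 mol; V(LiOH) at equivalence = 0.006833/0.3337 = 0.02048 L.
At equivalence all the acid is converted to C6H5COO-; total volume = 0.02512 + 0.02048 = 0.04560 L, so [C6H5COO-] = 0.006833/0.04560 = 0.1499 M.
Kb = Kw/Ka = 1.0e-14 / 6.3 x 10^-5 = 1.59e-10.
[OH^-] = sqrt(Kb x [C6H5COO-]) = sqrt(1.59e-10 x 0.1499) = 4.88e-6 M.
pOH = 5.31, so pH = 14.00 - 5.31 = 8.69.

8.69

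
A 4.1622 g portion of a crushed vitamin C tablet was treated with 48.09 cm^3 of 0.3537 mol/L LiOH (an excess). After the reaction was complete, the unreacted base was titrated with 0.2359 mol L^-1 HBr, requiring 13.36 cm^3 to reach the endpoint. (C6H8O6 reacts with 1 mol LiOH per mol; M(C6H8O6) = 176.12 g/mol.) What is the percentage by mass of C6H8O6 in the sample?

Total n(LiOH) added = 0.3537 x 0.04809 = 0.01701 mol.
n(HBr) used = 0.2359 x 0.01336 = 0.003152 mol, which equals the excess n(LiOH).
So n(LiOH) consumed by the sample = 0.01701 - 0.003152 = 0.01386 mol.
n(C6H8O6) = 0.01386 / 1 = 0.01386 mol.
mass C6H8O6 = 0.01386 x 176.12 = 2.441 g, so %C6H8O6 = 2.441/4.1622 x 100 = 58.6%.

58.6%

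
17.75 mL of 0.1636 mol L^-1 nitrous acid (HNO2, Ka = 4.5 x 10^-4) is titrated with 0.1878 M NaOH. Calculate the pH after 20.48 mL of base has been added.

12.39

n(acid) = 0.1636 x 0.01775 = 0.002904 mol; n(NaOH) added = 0.1878 x 0.02048 = 0.003846 mol.
Base is in excess by 0.003846 - 0.002904 = 0.0009422 mol in a total volume of 0.03823 L.
[OH^-] = 0.0009422/0.03823 = 0.02465 M, so pOH = 1.61 and pH = 14.00 - 1.61 = 12.39.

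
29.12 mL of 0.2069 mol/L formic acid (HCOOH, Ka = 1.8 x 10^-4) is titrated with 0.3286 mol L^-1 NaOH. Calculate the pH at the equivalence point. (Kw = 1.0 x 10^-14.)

8.42

n(HCOOH) = 0.2069 x 0.02912 = 0.006025 mol; V(NaOH) at equivalence = 0.006025/0.3286 = 0.01834 L.
At equivalence all the acid is converted to HCOO-; total volume = 0.02912 + 0.01834 = 0.04746 L, so [HCOO-] = 0.006025/0.04746 = 0.1270 M.
Kb = Kw/Ka = 1.0e-14 / 1.8 x 10^-4 = 5.56e-11.
[OH^-] = sqrt(Kb x [HCOO-]) = sqrt(5.56e-11 x 0.1270) = 2.66e-6 M.
pOH = 5.58, so pH = 14.00 - 5.58 = 8.42.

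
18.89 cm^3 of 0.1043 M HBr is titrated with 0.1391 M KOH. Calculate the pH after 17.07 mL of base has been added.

12.05

n(acid) = 0.1043 x 0.01889 = 0.001970 mol; n(KOH) added = 0.1391 x 0.01707 = 0.002374 mol.
Base is in excess by 0.002374 - 0.001970 = 0.0004042 mol in a total volume of 0.03596 L.
[OH^-] = 0.0004042/0.03596 = 0.01124 M, so pOH = 1.95 and pH = 14.00 - 1.95 = 12.05.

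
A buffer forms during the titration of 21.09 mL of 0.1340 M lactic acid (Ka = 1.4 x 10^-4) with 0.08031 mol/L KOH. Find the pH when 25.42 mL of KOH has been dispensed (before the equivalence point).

4.27

Initial n(HC3H5O3) = 0.1340 x 0.02109 = 0.002826 mol.
n(KOH) added = 0.08031 x 0.02542 = 0.002041 mol, converting that many moles of HC3H5O3 to C3H5O3-.
Remaining n(HC3H5O3) = 0.0007846 mol; n(C3H5O3-) = 0.002041 mol.
By Henderson-Hasselbalch, pH = pKa + log([A^-]/[HA]) = 3.85 + log(0.002041/0.0007846) = 3.85 + (+0.42) = 4.27.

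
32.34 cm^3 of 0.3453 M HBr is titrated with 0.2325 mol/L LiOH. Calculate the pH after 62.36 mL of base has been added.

n(acid) = 0.3453 x 0.03234 = 0.01117 mol; n(LiOH) added = 0.2325 x 0.06236 = 0.01450 mol.
Base is in excess by 0.01450 - 0.01117 = 0.003332 mol in a total volume of 0.09470 L.
[OH^-] = 0.003332/0.09470 = 0.03518 M, so pOH = 1.45 and pH = 14.00 - 1.45 = 12.55.

12.55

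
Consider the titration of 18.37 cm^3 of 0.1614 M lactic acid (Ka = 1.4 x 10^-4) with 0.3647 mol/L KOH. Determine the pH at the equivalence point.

8.45

n(HC3H5O3) = 0.1614 x 0.01837 = 0.002965 mol; V(KOH) at equivalence = 0.002965/0.3647 = 0.008130 L.
At equivalence all the acid is converted to C3H5O3-; total volume = 0.01837 + 0.008130 = 0.02650 L, so [C3H5O3-] = 0.002965/0.02650 = 0.1119 M.
Kb = Kw/Ka = 1.0e-14 / 1.4 x 10^-4 = 7.14e-11.
[OH^-] = sqrt(Kb x [C3H5O3-]) = sqrt(7.14e-11 x 0.1119) = 2.83e-6 M.
pOH = 5.55, so pH = 14.00 - 5.55 = 8.45.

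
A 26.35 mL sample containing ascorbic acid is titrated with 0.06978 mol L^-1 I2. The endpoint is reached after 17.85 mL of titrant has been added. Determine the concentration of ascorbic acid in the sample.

n(I2) = 0.06978 x 0.01785 = 0.001246 mol.
From the balanced equation, 1 mol I2 reacts with 1 mol ascorbic acid, so n(ascorbic acid) = 0.001246 x 1/1 = 0.001246 mol.
[ascorbic acid] = 0.001246 / 0.02635 L = 0.0473 M.

0.0473 M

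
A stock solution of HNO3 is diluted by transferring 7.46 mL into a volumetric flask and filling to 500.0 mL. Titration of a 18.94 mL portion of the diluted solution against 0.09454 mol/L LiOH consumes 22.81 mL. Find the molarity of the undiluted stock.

n(LiOH) = 0.09454 x 0.02281 = 0.002156 mol.
n(HNO3) in the aliquot = 0.002156 mol.
[diluted HNO3] = 0.002156 / 0.01894 = 0.1139 M.
Dilution factor = 500.0/7.460 = 67.02, so [stock] = 0.1139 x 67.02 = 7.63 M.

7.63 M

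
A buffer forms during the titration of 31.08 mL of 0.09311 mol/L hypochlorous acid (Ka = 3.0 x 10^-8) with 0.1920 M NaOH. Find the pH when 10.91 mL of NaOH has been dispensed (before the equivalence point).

Initial n(HClO) = 0.09311 x 0.03108 = 0.002894 mol.
n(NaOH) added = 0.1920 x 0.01091 = 0.002095 mol, converting that many moles of HClO to ClO-.
Remaining n(HClO) = 0.0007991 mol; n(ClO-) = 0.002095 mol.
By Henderson-Hasselbalch, pH = pKa + log([A^-]/[HA]) = 7.52 + log(0.002095/0.0007991) = 7.52 + (+0.42) = 7.94.

7.94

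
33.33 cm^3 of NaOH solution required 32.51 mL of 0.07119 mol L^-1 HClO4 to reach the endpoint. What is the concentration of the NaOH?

0.0694 M

n(HClO4) delivered = 0.07119 x 0.03251 = 0.002314 mol.
For a 1:1 reaction, n(NaOH) = 0.002314 mol.
[NaOH] = 0.002314 mol / 0.03333 L = 0.0694 M.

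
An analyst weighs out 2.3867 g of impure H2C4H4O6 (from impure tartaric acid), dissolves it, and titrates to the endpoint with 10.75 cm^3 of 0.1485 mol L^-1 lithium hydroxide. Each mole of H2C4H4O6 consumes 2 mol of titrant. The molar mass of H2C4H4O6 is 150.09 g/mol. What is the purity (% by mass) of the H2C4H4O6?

n(LiOH) = 0.1485 x 0.01075 = 0.001596 mol.
n(H2C4H4O6) = 0.001596 / 2 = 0.0007982 mol.
mass of H2C4H4O6 = 0.0007982 x 150.09 = 0.1198 g.
% purity = 0.1198 / 2.3867 x 100 = 5.02%.

5.02%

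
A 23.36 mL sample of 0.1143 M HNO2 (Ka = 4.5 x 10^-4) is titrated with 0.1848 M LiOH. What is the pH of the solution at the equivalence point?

8.10

n(HNO2) = 0.1143 x 0.02336 = 0.002670 mol; V(LiOH) at equivalence = 0.002670/0.1848 = 0.01445 L.
At equivalence all the acid is converted to NO2-; total volume = 0.02336 + 0.01445 = 0.03781 L, so [NO2-] = 0.002670/0.03781 = 0.07062 M.
Kb = Kw/Ka = 1.0e-14 / 4.5 x 10^-4 = 2.22e-11.
[OH^-] = sqrt(Kb x [NO2-]) = sqrt(2.22e-11 x 0.07062) = 1.25e-6 M.
pOH = 5.90, so pH = 14.00 - 5.90 = 8.10.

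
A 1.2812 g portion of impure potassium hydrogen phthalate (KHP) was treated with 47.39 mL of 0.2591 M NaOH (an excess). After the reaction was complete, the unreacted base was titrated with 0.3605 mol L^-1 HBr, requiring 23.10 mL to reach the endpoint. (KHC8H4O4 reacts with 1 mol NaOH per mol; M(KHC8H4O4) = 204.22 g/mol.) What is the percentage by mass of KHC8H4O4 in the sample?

63.0%

Total n(NaOH) added = 0.2591 x 0.04739 = 0.01228 mol.
n(HBr) used = 0.3605 x 0.02310 = 0.008328 mol, which equals the excess n(NaOH).
So n(NaOH) consumed by the sample = 0.01228 - 0.008328 = 0.003951 mol.
n(KHC8H4O4) = 0.003951 / 1 = 0.003951 mol.
mass KHC8H4O4 = 0.003951 x 204.22 = 0.8069 g, so %KHC8H4O4 = 0.8069/1.2812 x 100 = 63.0%.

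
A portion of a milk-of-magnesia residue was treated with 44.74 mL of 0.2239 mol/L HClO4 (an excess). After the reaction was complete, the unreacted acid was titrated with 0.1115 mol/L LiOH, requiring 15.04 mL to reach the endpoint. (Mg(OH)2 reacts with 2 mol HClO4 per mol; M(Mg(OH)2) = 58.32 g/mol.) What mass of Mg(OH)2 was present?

0.243 g

Total n(HClO4) added = 0.2239 x 0.04474 = 0.01002 mol.
n(LiOH) used = 0.1115 x 0.01504 = 0.001677 mol, which equals the excess n(HClO4).
So n(HClO4) consumed by the sample = 0.01002 - 0.001677 = 0.008340 mol.
n(Mg(OH)2) = 0.008340 / 2 = 0.004170 mol.
mass = 0.004170 mol x 58.32 g/mol = 0.243 g.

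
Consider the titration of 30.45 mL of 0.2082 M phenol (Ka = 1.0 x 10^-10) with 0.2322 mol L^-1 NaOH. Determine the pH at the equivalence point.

11.52

n(C6H5OH) = 0.2082 x 0.03045 = 0.006340 mol; V(NaOH) at equivalence = 0.006340/0.2322 = 0.02730 L.
At equivalence all the acid is converted to C6H5O-; total volume = 0.03045 + 0.02730 = 0.05775 L, so [C6H5O-] = 0.006340/0.05775 = 0.1098 M.
Kb = Kw/Ka = 1.0e-14 / 1.0 x 10^-10 = 0.000100.
[OH^-] = sqrt(Kb x [C6H5O-]) = sqrt(0.000100 x 0.1098) = 0.00331 M.
pOH = 2.48, so pH = 14.00 - 2.48 = 11.52.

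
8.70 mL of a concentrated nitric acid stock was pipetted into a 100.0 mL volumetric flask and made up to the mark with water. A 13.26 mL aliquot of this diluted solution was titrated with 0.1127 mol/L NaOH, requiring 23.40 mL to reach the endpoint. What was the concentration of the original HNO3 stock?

n(NaOH) = 0.1127 x 0.02340 = 0.002637 mol.
n(HNO3) in the aliquot = 0.002637 mol.
[diluted HNO3] = 0.002637 / 0.01326 = 0.1989 M.
Dilution factor = 100.0/8.700 = 11.49, so [stock] = 0.1989 x 11.49 = 2.29 M.

2.29 M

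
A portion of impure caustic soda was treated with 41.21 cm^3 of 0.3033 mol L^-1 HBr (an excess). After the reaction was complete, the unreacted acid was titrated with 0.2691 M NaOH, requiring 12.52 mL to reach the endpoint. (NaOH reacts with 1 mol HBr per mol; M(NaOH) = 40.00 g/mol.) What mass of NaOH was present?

0.365 g

Total n(HBr) added = 0.3033 x 0.04121 = 0.01250 mol.
n(NaOH) used = 0.2691 x 0.01252 = 0.003369 mol, which equals the excess n(HBr).
So n(HBr) consumed by the sample = 0.01250 - 0.003369 = 0.009130 mol.
n(NaOH) = 0.009130 / 1 = 0.009130 mol.
mass = 0.009130 mol x 40.00 g/mol = 0.365 g.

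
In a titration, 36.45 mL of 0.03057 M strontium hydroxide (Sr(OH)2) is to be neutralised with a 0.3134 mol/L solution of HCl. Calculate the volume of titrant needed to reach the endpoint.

n(Sr(OH)2) = 0.03057 mol/L x 0.03645 L = 0.001114 mol.
The neutralisation is 1 Sr(OH)2 : 2 HCl, so n(HCl) = 0.001114 x 2/1 = 0.002229 mol.
V(HCl) = 0.002229 / 0.3134 = 0.007111 L = 7.11 mL.

7.11 mL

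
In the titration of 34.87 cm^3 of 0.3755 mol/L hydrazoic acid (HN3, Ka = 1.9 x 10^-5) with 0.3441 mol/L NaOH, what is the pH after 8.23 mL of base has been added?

4.16

Initial n(HN3) = 0.3755 x 0.03487 = 0.01309 mol.
n(NaOH) added = 0.3441 x 0.008230 = 0.002832 mol, converting that many moles of HN3 to N3-.
Remaining n(HN3) = 0.01026 mol; n(N3-) = 0.002832 mol.
By Henderson-Hasselbalch, pH = pKa + log([A^-]/[HA]) = 4.72 + log(0.002832/0.01026) = 4.72 + (-0.56) = 4.16.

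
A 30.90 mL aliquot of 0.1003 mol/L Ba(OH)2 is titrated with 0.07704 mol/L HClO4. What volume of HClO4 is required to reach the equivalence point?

n(Ba(OH)2) = 0.1003 mol/L x 0.03090 L = 0.003099 mol.
The neutralisation is 1 Ba(OH)2 : 2 HClO4, so n(HClO4) = 0.003099 x 2/1 = 0.006199 mol.
V(HClO4) = 0.006199 / 0.07704 = 0.08046 L = 80.5 mL.

80.5 mL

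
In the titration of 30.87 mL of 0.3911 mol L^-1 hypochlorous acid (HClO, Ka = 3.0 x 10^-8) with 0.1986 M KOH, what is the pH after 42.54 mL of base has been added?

Initial n(HClO) = 0.3911 x 0.03087 = 0.01207 mol.
n(KOH) added = 0.1986 x 0.04254 = 0.008448 mol, converting that many moles of HClO to ClO-.
Remaining n(HClO) = 0.003625 mol; n(ClO-) = 0.008448 mol.
By Henderson-Hasselbalch, pH = pKa + log([A^-]/[HA]) = 7.52 + log(0.008448/0.003625) = 7.52 + (+0.37) = 7.89.

7.89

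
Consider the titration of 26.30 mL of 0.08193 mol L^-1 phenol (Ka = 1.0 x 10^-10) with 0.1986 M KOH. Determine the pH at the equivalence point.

n(C6H5OH) = 0.08193 x 0.02630 = 0.002155 mol; V(KOH) at equivalence = 0.002155/0.1986 = 0.01085 L.
At equivalence all the acid is converted to C6H5O-; total volume = 0.02630 + 0.01085 = 0.03715 L, so [C6H5O-] = 0.002155/0.03715 = 0.05800 M.
Kb = Kw/Ka = 1.0e-14 / 1.0 x 10^-10 = 0.000100.
[OH^-] = sqrt(Kb x [C6H5O-]) = sqrt(0.000100 x 0.05800) = 0.00241 M.
pOH = 2.62, so pH = 14.00 - 2.62 = 11.38.

11.38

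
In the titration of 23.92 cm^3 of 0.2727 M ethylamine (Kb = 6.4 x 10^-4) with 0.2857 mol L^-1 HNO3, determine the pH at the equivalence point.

n(C2H5NH2) = 0.2727 x 0.02392 = 0.006523 mol; V(HNO3) at equivalence = 0.006523/0.2857 = 0.02283 L.
At equivalence the base is fully converted to C2H5NH3+; total volume = 0.04675 L, so [C2H5NH3+] = 0.006523/0.04675 = 0.1395 M.
Ka(C2H5NH3+) = Kw/Kb = 1.0e-14 / 6.4 x 10^-4 = 1.56e-11.
[H^+] = sqrt(Ka x [C2H5NH3+]) = sqrt(1.56e-11 x 0.1395) = 1.48e-6 M.
pH = -log(1.48e-6) = 5.83.

5.83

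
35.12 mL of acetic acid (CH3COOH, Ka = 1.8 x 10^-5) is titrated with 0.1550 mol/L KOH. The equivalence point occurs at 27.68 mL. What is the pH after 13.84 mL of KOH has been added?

4.74

13.84 mL is exactly half the equivalence volume (27.68/2), i.e. the half-equivalence point.
There, n(HA) = n(A^-), so pH = pKa = -log(1.8 x 10^-5) = 4.74.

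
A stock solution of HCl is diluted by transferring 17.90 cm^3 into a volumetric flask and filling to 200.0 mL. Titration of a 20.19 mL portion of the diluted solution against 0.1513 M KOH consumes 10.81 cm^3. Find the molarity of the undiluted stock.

0.905 M

n(KOH) = 0.1513 x 0.01081 = 0.001636 mol.
n(HCl) in the aliquot = 0.001636 mol.
[diluted HCl] = 0.001636 / 0.02019 = 0.08101 M.
Dilution factor = 200.0/17.90 = 11.17, so [stock] = 0.08101 x 11.17 = 0.905 M.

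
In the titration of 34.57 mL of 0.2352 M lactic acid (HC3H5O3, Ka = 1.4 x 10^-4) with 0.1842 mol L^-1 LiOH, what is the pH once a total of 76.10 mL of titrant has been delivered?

12.73

n(acid) = 0.2352 x 0.03457 = 0.008131 mol; n(LiOH) added = 0.1842 x 0.07610 = 0.01402 mol.
Base is in excess by 0.01402 - 0.008131 = 0.005887 mol in a total volume of 0.1107 L.
[OH^-] = 0.005887/0.1107 = 0.05319 M, so pOH = 1.27 and pH = 14.00 - 1.27 = 12.73.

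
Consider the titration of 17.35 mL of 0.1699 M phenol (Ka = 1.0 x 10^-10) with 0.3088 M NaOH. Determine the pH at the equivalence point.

11.52

n(C6H5OH) = 0.1699 x 0.01735 = 0.002948 mol; V(NaOH) at equivalence = 0.002948/0.3088 = 0.009546 L.
At equivalence all the acid is converted to C6H5O-; total volume = 0.01735 + 0.009546 = 0.02690 L, so [C6H5O-] = 0.002948/0.02690 = 0.1096 M.
Kb = Kw/Ka = 1.0e-14 / 1.0 x 10^-10 = 0.000100.
[OH^-] = sqrt(Kb x [C6H5O-]) = sqrt(0.000100 x 0.1096) = 0.00331 M.
pOH = 2.48, so pH = 14.00 - 2.48 = 11.52.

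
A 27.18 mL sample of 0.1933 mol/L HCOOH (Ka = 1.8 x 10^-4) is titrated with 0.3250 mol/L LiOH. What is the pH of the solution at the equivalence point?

n(HCOOH) = 0.1933 x 0.02718 = 0.005254 mol; V(LiOH) at equivalence = 0.005254/0.3250 = 0.01617 L.
At equivalence all the acid is converted to HCOO-; total volume = 0.02718 + 0.01617 = 0.04335 L, so [HCOO-] = 0.005254/0.04335 = 0.1212 M.
Kb = Kw/Ka = 1.0e-14 / 1.8 x 10^-4 = 5.56e-11.
[OH^-] = sqrt(Kb x [HCOO-]) = sqrt(5.56e-11 x 0.1212) = 2.59e-6 M.
pOH = 5.59, so pH = 14.00 - 5.59 = 8.41.

8.41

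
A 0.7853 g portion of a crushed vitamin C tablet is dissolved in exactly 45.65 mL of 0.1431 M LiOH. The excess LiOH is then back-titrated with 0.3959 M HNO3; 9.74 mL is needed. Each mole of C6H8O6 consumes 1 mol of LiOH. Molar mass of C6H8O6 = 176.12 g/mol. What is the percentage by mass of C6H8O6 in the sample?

Total n(LiOH) added = 0.1431 x 0.04565 = 0.006533 mol.
n(HNO3) used = 0.3959 x 0.009740 = 0.003856 mol, which equals the excess n(LiOH).
So n(LiOH) consumed by the sample = 0.006533 - 0.003856 = 0.002676 mol.
n(C6H8O6) = 0.002676 / 1 = 0.002676 mol.
mass C6H8O6 = 0.002676 x 176.12 = 0.4714 g, so %C6H8O6 = 0.4714/0.7853 x 100 = 60.0%.

60.0%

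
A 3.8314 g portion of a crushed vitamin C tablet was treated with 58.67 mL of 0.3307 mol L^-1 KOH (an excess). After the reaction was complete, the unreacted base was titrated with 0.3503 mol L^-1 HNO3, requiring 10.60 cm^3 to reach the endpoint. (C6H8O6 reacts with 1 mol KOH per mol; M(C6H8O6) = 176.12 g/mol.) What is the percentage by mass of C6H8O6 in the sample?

72.1%

Total n(KOH) added = 0.3307 x 0.05867 = 0.01940 mol.
n(HNO3) used = 0.3503 x 0.01060 = 0.003713 mol, which equals the excess n(KOH).
So n(KOH) consumed by the sample = 0.01940 - 0.003713 = 0.01569 mol.
n(C6H8O6) = 0.01569 / 1 = 0.01569 mol.
mass C6H8O6 = 0.01569 x 176.12 = 2.763 g, so %C6H8O6 = 2.763/3.8314 x 100 = 72.1%.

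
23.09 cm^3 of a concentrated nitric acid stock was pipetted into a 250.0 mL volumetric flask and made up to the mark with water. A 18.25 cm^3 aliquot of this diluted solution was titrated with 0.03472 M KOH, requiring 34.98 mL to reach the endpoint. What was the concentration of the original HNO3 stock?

0.721 M

n(KOH) = 0.03472 x 0.03498 = 0.001215 mol.
n(HNO3) in the aliquot = 0.001215 mol.
[diluted HNO3] = 0.001215 / 0.01825 = 0.06655 M.
Dilution factor = 250.0/23.09 = 10.83, so [stock] = 0.06655 x 10.83 = 0.721 M.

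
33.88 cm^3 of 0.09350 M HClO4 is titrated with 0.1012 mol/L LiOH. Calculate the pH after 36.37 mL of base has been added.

11.86

n(acid) = 0.09350 x 0.03388 = 0.003168 mol; n(LiOH) added = 0.1012 x 0.03637 = 0.003681 mol.
Base is in excess by 0.003681 - 0.003168 = 0.0005129 mol in a total volume of 0.07025 L.
[OH^-] = 0.0005129/0.07025 = 0.007301 M, so pOH = 2.14 and pH = 14.00 - 2.14 = 11.86.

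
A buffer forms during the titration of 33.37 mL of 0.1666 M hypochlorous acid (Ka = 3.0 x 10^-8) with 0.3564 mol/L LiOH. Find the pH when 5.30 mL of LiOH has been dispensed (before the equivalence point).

Initial n(HClO) = 0.1666 x 0.03337 = 0.005559 mol.
n(LiOH) added = 0.3564 x 0.005300 = 0.001889 mol, converting that many moles of HClO to ClO-.
Remaining n(HClO) = 0.003671 mol; n(ClO-) = 0.001889 mol.
By Henderson-Hasselbalch, pH = pKa + log([A^-]/[HA]) = 7.52 + log(0.001889/0.003671) = 7.52 + (-0.29) = 7.23.

7.23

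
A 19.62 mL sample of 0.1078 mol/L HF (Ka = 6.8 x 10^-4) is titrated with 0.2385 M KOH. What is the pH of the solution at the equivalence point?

8.02

n(HF) = 0.1078 x 0.01962 = 0.002115 mol; V(KOH) at equivalence = 0.002115/0.2385 = 0.008868 L.
At equivalence all the acid is converted to F-; total volume = 0.01962 + 0.008868 = 0.02849 L, so [F-] = 0.002115/0.02849 = 0.07424 M.
Kb = Kw/Ka = 1.0e-14 / 6.8 x 10^-4 = 1.47e-11.
[OH^-] = sqrt(Kb x [F-]) = sqrt(1.47e-11 x 0.07424) = 1.04e-6 M.
pOH = 5.98, so pH = 14.00 - 5.98 = 8.02.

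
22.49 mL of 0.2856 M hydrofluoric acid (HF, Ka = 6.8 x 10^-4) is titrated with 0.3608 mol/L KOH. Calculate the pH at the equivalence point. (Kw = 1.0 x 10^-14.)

8.19

n(HF) = 0.2856 x 0.02249 = 0.006423 mol; V(KOH) at equivalence = 0.006423/0.3608 = 0.01780 L.
At equivalence all the acid is converted to F-; total volume = 0.02249 + 0.01780 = 0.04029 L, so [F-] = 0.006423/0.04029 = 0.1594 M.
Kb = Kw/Ka = 1.0e-14 / 6.8 x 10^-4 = 1.47e-11.
[OH^-] = sqrt(Kb x [F-]) = sqrt(1.47e-11 x 0.1594) = 1.53e-6 M.
pOH = 5.81, so pH = 14.00 - 5.81 = 8.19.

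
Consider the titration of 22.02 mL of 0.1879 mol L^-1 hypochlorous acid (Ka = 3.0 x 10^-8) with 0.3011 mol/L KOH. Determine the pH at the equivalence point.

10.29

n(HClO) = 0.1879 x 0.02202 = 0.004138 mol; V(KOH) at equivalence = 0.004138/0.3011 = 0.01374 L.
At equivalence all the acid is converted to ClO-; total volume = 0.02202 + 0.01374 = 0.03576 L, so [ClO-] = 0.004138/0.03576 = 0.1157 M.
Kb = Kw/Ka = 1.0e-14 / 3.0 x 10^-8 = 3.33e-7.
[OH^-] = sqrt(Kb x [ClO-]) = sqrt(3.33e-7 x 0.1157) = 0.000196 M.
pOH = 3.71, so pH = 14.00 - 3.71 = 10.29.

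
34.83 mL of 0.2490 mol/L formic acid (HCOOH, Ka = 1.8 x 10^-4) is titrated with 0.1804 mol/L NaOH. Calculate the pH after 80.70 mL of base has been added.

12.71

n(acid) = 0.2490 x 0.03483 = 0.008673 mol; n(NaOH) added = 0.1804 x 0.08070 = 0.01456 mol.
Base is in excess by 0.01456 - 0.008673 = 0.005886 mol in a total volume of 0.1155 L.
[OH^-] = 0.005886/0.1155 = 0.05094 M, so pOH = 1.29 and pH = 14.00 - 1.29 = 12.71.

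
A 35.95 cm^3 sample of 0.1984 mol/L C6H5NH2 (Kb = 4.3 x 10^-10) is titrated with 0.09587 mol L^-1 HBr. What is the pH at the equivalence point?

n(C6H5NH2) = 0.1984 x 0.03595 = 0.007132 mol; V(HBr) at equivalence = 0.007132/0.09587 = 0.07440 L.
At equivalence the base is fully converted to C6H5NH3+; total volume = 0.1103 L, so [C6H5NH3+] = 0.007132/0.1103 = 0.06464 M.
Ka(C6H5NH3+) = Kw/Kb = 1.0e-14 / 4.3 x 10^-10 = 2.33e-5.
[H^+] = sqrt(Ka x [C6H5NH3+]) = sqrt(2.33e-5 x 0.06464) = 0.00123 M.
pH = -log(0.00123) = 2.91.

2.91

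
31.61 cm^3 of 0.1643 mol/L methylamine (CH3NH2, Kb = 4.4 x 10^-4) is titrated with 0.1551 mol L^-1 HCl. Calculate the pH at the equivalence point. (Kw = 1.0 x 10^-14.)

n(CH3NH2) = 0.1643 x 0.03161 = 0.005194 mol; V(HCl) at equivalence = 0.005194/0.1551 = 0.03348 L.
At equivalence the base is fully converted to CH3NH3+; total volume = 0.06509 L, so [CH3NH3+] = 0.005194/0.06509 = 0.07978 M.
Ka(CH3NH3+) = Kw/Kb = 1.0e-14 / 4.4 x 10^-4 = 2.27e-11.
[H^+] = sqrt(Ka x [CH3NH3+]) = sqrt(2.27e-11 x 0.07978) = 1.35e-6 M.
pH = -log(1.35e-6) = 5.87.

5.87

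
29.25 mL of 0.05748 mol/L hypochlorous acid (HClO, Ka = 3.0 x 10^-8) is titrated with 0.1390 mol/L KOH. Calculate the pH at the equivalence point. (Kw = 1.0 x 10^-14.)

10.07

n(HClO) = 0.05748 x 0.02925 = 0.001681 mol; V(KOH) at equivalence = 0.001681/0.1390 = 0.01210 L.
At equivalence all the acid is converted to ClO-; total volume = 0.02925 + 0.01210 = 0.04135 L, so [ClO-] = 0.001681/0.04135 = 0.04066 M.
Kb = Kw/Ka = 1.0e-14 / 3.0 x 10^-8 = 3.33e-7.
[OH^-] = sqrt(Kb x [ClO-]) = sqrt(3.33e-7 x 0.04066) = 0.000116 M.
pOH = 3.93, so pH = 14.00 - 3.93 = 10.07.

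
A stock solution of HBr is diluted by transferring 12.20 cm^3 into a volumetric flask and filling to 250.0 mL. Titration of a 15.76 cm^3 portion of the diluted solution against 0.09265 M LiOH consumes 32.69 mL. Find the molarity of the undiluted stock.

n(LiOH) = 0.09265 x 0.03269 = 0.003029 mol.
n(HBr) in the aliquot = 0.003029 mol.
[diluted HBr] = 0.003029 / 0.01576 = 0.1922 M.
Dilution factor = 250.0/12.20 = 20.49, so [stock] = 0.1922 x 20.49 = 3.94 M.

3.94 M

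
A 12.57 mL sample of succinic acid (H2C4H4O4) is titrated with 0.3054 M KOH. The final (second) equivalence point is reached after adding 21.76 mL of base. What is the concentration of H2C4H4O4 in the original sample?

0.264 M

n(KOH) = 0.3054 x 0.02176 = 0.006646 mol.
At the final (second) equivalence point, 2 mol OH^- react per mol H2C4H4O4, so n(H2C4H4O4) = 0.006646 / 2 = 0.003323 mol.
[H2C4H4O4] = 0.003323 / 0.01257 L = 0.264 M.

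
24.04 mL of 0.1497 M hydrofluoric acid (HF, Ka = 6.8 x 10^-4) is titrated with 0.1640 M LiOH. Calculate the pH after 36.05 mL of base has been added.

12.59

n(acid) = 0.1497 x 0.02404 = 0.003599 mol; n(LiOH) added = 0.1640 x 0.03605 = 0.005912 mol.
Base is in excess by 0.005912 - 0.003599 = 0.002313 mol in a total volume of 0.06009 L.
[OH^-] = 0.002313/0.06009 = 0.03850 M, so pOH = 1.41 and pH = 14.00 - 1.41 = 12.59.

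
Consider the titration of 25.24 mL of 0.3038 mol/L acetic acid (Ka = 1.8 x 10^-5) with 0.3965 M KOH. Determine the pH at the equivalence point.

n(CH3COOH) = 0.3038 x 0.02524 = 0.007668 mol; V(KOH) at equivalence = 0.007668/0.3965 = 0.01934 L.
At equivalence all the acid is converted to CH3COO-; total volume = 0.02524 + 0.01934 = 0.04458 L, so [CH3COO-] = 0.007668/0.04458 = 0.1720 M.
Kb = Kw/Ka = 1.0e-14 / 1.8 x 10^-5 = 5.56e-10.
[OH^-] = sqrt(Kb x [CH3COO-]) = sqrt(5.56e-10 x 0.1720) = 9.78e-6 M.
pOH = 5.01, so pH = 14.00 - 5.01 = 8.99.

8.99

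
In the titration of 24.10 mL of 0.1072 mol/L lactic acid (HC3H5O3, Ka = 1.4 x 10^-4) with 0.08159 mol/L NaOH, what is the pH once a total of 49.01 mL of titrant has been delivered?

12.29

n(acid) = 0.1072 x 0.02410 = 0.002584 mol; n(NaOH) added = 0.08159 x 0.04901 = 0.003999 mol.
Base is in excess by 0.003999 - 0.002584 = 0.001415 mol in a total volume of 0.07311 L.
[OH^-] = 0.001415/0.07311 = 0.01936 M, so pOH = 1.71 and pH = 14.00 - 1.71 = 12.29.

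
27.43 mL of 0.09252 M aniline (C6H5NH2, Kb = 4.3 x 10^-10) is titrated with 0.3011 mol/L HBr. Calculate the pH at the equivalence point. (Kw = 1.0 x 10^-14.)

n(C6H5NH2) = 0.09252 x 0.02743 = 0.002538 mol; V(HBr) at equivalence = 0.002538/0.3011 = 0.008429 L.
At equivalence the base is fully converted to C6H5NH3+; total volume = 0.03586 L, so [C6H5NH3+] = 0.002538/0.03586 = 0.07077 M.
Ka(C6H5NH3+) = Kw/Kb = 1.0e-14 / 4.3 x 10^-10 = 2.33e-5.
[H^+] = sqrt(Ka x [C6H5NH3+]) = sqrt(2.33e-5 x 0.07077) = 0.00128 M.
pH = -log(0.00128) = 2.89.

2.89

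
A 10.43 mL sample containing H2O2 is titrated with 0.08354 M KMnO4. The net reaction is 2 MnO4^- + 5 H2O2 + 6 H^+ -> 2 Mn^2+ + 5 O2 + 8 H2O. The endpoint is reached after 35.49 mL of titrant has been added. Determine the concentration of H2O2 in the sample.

n(KMnO4) = 0.08354 x 0.03549 = 0.002965 mol.
From the balanced equation, 2 mol KMnO4 reacts with 5 mol H2O2, so n(H2O2) = 0.002965 x 5/2 = 0.007412 mol.
[H2O2] = 0.007412 / 0.01043 L = 0.711 M.

0.711 M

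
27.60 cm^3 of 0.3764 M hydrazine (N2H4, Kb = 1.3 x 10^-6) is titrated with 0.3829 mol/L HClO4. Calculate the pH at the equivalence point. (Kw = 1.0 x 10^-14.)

4.42

n(N2H4) = 0.3764 x 0.02760 = 0.01039 mol; V(HClO4) at equivalence = 0.01039/0.3829 = 0.02713 L.
At equivalence the base is fully converted to N2H5+; total volume = 0.05473 L, so [N2H5+] = 0.01039/0.05473 = 0.1898 M.
Ka(N2H5+) = Kw/Kb = 1.0e-14 / 1.3 x 10^-6 = 7.69e-9.
[H^+] = sqrt(Ka x [N2H5+]) = sqrt(7.69e-9 x 0.1898) = 3.82e-5 M.
pH = -log(3.82e-5) = 4.42.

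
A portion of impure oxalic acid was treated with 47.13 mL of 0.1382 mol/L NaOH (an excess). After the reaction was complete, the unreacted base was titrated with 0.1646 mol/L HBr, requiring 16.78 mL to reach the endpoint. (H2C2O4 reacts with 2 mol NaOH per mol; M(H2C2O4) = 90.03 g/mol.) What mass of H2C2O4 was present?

Total n(NaOH) added = 0.1382 x 0.04713 = 0.006513 mol.
n(HBr) used = 0.1646 x 0.01678 = 0.002762 mol, which equals the excess n(NaOH).
So n(NaOH) consumed by the sample = 0.006513 - 0.002762 = 0.003751 mol.
n(H2C2O4) = 0.003751 / 2 = 0.001876 mol.
mass = 0.001876 mol x 90.03 g/mol = 0.169 g.

0.169 g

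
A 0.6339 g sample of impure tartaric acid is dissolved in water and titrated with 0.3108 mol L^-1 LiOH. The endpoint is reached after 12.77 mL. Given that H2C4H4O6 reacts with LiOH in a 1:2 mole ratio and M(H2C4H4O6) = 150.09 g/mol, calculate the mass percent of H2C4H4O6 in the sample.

n(LiOH) = 0.3108 x 0.01277 = 0.003969 mol.
n(H2C4H4O6) = 0.003969 / 2 = 0.001984 mol.
mass of H2C4H4O6 = 0.001984 x 150.09 = 0.2978 g.
% purity = 0.2978 / 0.6339 x 100 = 47.0%.

47.0%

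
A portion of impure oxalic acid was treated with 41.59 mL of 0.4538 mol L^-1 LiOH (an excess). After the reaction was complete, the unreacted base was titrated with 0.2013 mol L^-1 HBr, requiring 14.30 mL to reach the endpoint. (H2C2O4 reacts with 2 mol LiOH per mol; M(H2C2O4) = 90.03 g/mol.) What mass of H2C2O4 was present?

Total n(LiOH) added = 0.4538 x 0.04159 = 0.01887 mol.
n(HBr) used = 0.2013 x 0.01430 = 0.002879 mol, which equals the excess n(LiOH).
So n(LiOH) consumed by the sample = 0.01887 - 0.002879 = 0.01599 mol.
n(H2C2O4) = 0.01599 / 2 = 0.007997 mol.
mass = 0.007997 mol x 90.03 g/mol = 0.720 g.

0.720 g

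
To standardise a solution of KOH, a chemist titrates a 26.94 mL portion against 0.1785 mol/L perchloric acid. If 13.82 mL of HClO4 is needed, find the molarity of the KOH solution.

0.0916 M

n(HClO4) delivered = 0.1785 x 0.01382 = 0.002467 mol.
For a 1:1 reaction, n(KOH) = 0.002467 mol.
[KOH] = 0.002467 mol / 0.02694 L = 0.0916 M.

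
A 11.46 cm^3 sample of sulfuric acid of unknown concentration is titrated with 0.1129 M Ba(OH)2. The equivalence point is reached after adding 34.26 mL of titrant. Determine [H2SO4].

0.338 M

n(Ba(OH)2) delivered = 0.1129 x 0.03426 = 0.003868 mol.
For a 1:1 reaction, n(H2SO4) = 0.003868 mol.
[H2SO4] = 0.003868 mol / 0.01146 L = 0.338 M.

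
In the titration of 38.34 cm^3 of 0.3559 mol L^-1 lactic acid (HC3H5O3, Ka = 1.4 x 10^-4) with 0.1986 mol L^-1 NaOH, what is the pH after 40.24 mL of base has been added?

Initial n(HC3H5O3) = 0.3559 x 0.03834 = 0.01365 mol.
n(NaOH) added = 0.1986 x 0.04024 = 0.007992 mol, converting that many moles of HC3H5O3 to C3H5O3-.
Remaining n(HC3H5O3) = 0.005654 mol; n(C3H5O3-) = 0.007992 mol.
By Henderson-Hasselbalch, pH = pKa + log([A^-]/[HA]) = 3.85 + log(0.007992/0.005654) = 3.85 + (+0.15) = 4.00.

4.00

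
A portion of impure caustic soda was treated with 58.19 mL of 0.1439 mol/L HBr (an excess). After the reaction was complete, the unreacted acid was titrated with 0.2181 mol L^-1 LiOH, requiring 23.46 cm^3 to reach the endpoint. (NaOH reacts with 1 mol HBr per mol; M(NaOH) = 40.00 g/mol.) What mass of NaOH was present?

Total n(HBr) added = 0.1439 x 0.05819 = 0.008374 mol.
n(LiOH) used = 0.2181 x 0.02346 = 0.005117 mol, which equals the excess n(HBr).
So n(HBr) consumed by the sample = 0.008374 - 0.005117 = 0.003257 mol.
n(NaOH) = 0.003257 / 1 = 0.003257 mol.
mass = 0.003257 mol x 40.00 g/mol = 0.130 g.

0.130 g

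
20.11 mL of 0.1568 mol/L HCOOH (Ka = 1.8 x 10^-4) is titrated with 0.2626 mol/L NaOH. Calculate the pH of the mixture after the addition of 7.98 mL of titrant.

4.04

Initial n(HCOOH) = 0.1568 x 0.02011 = 0.003153 mol.
n(NaOH) added = 0.2626 x 0.007980 = 0.002096 mol, converting that many moles of HCOOH to HCOO-.
Remaining n(HCOOH) = 0.001058 mol; n(HCOO-) = 0.002096 mol.
By Henderson-Hasselbalch, pH = pKa + log([A^-]/[HA]) = 3.74 + log(0.002096/0.001058) = 3.74 + (+0.30) = 4.04.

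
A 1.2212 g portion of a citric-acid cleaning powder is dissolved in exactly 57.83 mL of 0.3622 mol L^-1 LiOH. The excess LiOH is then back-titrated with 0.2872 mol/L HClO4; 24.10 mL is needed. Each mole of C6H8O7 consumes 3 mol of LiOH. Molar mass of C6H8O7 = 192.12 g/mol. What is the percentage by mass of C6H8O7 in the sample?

Total n(LiOH) added = 0.3622 x 0.05783 = 0.02095 mol.
n(HClO4) used = 0.2872 x 0.02410 = 0.006922 mol, which equals the excess n(LiOH).
So n(LiOH) consumed by the sample = 0.02095 - 0.006922 = 0.01402 mol.
n(C6H8O7) = 0.01402 / 3 = 0.004675 mol.
mass C6H8O7 = 0.004675 x 192.12 = 0.8981 g, so %C6H8O7 = 0.8981/1.2212 x 100 = 73.5%.

73.5%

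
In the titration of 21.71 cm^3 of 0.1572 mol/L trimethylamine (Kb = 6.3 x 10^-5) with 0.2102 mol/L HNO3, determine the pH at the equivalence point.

n((CH3)3N) = 0.1572 x 0.02171 = 0.003413 mol; V(HNO3) at equivalence = 0.003413/0.2102 = 0.01624 L.
At equivalence the base is fully converted to (CH3)3NH+; total volume = 0.03795 L, so [(CH3)3NH+] = 0.003413/0.03795 = 0.08994 M.
Ka((CH3)3NH+) = Kw/Kb = 1.0e-14 / 6.3 x 10^-5 = 1.59e-10.
[H^+] = sqrt(Ka x [(CH3)3NH+]) = sqrt(1.59e-10 x 0.08994) = 3.78e-6 M.
pH = -log(3.78e-6) = 5.42.

5.42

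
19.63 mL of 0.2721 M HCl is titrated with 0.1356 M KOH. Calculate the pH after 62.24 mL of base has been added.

n(acid) = 0.2721 x 0.01963 = 0.005341 mol; n(KOH) added = 0.1356 x 0.06224 = 0.008440 mol.
Base is in excess by 0.008440 - 0.005341 = 0.003098 mol in a total volume of 0.08187 L.
[OH^-] = 0.003098/0.08187 = 0.03785 M, so pOH = 1.42 and pH = 14.00 - 1.42 = 12.58.

12.58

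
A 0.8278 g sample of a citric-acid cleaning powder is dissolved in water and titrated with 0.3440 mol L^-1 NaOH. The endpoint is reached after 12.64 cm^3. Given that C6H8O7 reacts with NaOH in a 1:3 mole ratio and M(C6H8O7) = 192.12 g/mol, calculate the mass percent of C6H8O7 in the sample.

33.6%

n(NaOH) = 0.3440 x 0.01264 = 0.004348 mol.
n(C6H8O7) = 0.004348 / 3 = 0.001449 mol.
mass of C6H8O7 = 0.001449 x 192.12 = 0.2785 g.
% purity = 0.2785 / 0.8278 x 100 = 33.6%.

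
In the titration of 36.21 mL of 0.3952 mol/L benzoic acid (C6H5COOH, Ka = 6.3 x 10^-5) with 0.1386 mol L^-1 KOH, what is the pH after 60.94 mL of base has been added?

Initial n(C6H5COOH) = 0.3952 x 0.03621 = 0.01431 mol.
n(KOH) added = 0.1386 x 0.06094 = 0.008446 mol, converting that many moles of C6H5COOH to C6H5COO-.
Remaining n(C6H5COOH) = 0.005864 mol; n(C6H5COO-) = 0.008446 mol.
By Henderson-Hasselbalch, pH = pKa + log([A^-]/[HA]) = 4.20 + log(0.008446/0.005864) = 4.20 + (+0.16) = 4.36.

4.36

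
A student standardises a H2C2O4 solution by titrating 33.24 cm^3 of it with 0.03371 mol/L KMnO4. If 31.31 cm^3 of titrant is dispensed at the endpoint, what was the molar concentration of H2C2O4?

0.0794 M

n(KMnO4) = 0.03371 x 0.03131 = 0.001055 mol.
From the balanced equation, 2 mol KMnO4 reacts with 5 mol H2C2O4, so n(H2C2O4) = 0.001055 x 5/2 = 0.002639 mol.
[H2C2O4] = 0.002639 / 0.03324 L = 0.0794 M.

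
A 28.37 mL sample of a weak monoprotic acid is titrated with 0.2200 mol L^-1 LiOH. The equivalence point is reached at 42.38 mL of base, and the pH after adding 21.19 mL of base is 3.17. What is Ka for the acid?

6.8 x 10^-4

21.19 mL is half of the equivalence volume, so this is the half-equivalence point where [HA] = [A^-].
At half-equivalence pH = pKa, so pKa = 3.17.
Ka = 10^(-3.17) = 6.8 x 10^-4.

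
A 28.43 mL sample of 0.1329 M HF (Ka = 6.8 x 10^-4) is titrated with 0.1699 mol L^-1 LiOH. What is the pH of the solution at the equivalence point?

n(HF) = 0.1329 x 0.02843 = 0.003778 mol; V(LiOH) at equivalence = 0.003778/0.1699 = 0.02224 L.
At equivalence all the acid is converted to F-; total volume = 0.02843 + 0.02224 = 0.05067 L, so [F-] = 0.003778/0.05067 = 0.07457 M.
Kb = Kw/Ka = 1.0e-14 / 6.8 x 10^-4 = 1.47e-11.
[OH^-] = sqrt(Kb x [F-]) = sqrt(1.47e-11 x 0.07457) = 1.05e-6 M.
pOH = 5.98, so pH = 14.00 - 5.98 = 8.02.

8.02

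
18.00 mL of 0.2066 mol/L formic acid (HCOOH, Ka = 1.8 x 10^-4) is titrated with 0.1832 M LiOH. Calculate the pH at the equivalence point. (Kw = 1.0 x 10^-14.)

n(HCOOH) = 0.2066 x 0.01800 = 0.003719 mol; V(LiOH) at equivalence = 0.003719/0.1832 = 0.02030 L.
At equivalence all the acid is converted to HCOO-; total volume = 0.01800 + 0.02030 = 0.03830 L, so [HCOO-] = 0.003719/0.03830 = 0.09710 M.
Kb = Kw/Ka = 1.0e-14 / 1.8 x 10^-4 = 5.56e-11.
[OH^-] = sqrt(Kb x [HCOO-]) = sqrt(5.56e-11 x 0.09710) = 2.32e-6 M.
pOH = 5.63, so pH = 14.00 - 5.63 = 8.37.

8.37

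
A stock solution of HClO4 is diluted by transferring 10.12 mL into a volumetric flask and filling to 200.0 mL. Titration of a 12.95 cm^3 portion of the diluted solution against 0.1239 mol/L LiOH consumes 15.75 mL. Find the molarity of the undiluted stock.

2.98 M

n(LiOH) = 0.1239 x 0.01575 = 0.001951 mol.
n(HClO4) in the aliquot = 0.001951 mol.
[diluted HClO4] = 0.001951 / 0.01295 = 0.1507 M.
Dilution factor = 200.0/10.12 = 19.76, so [stock] = 0.1507 x 19.76 = 2.98 M.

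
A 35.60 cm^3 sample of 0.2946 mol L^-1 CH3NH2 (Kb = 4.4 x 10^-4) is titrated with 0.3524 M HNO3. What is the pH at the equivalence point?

n(CH3NH2) = 0.2946 x 0.03560 = 0.01049 mol; V(HNO3) at equivalence = 0.01049/0.3524 = 0.02976 L.
At equivalence the base is fully converted to CH3NH3+; total volume = 0.06536 L, so [CH3NH3+] = 0.01049/0.06536 = 0.1605 M.
Ka(CH3NH3+) = Kw/Kb = 1.0e-14 / 4.4 x 10^-4 = 2.27e-11.
[H^+] = sqrt(Ka x [CH3NH3+]) = sqrt(2.27e-11 x 0.1605) = 1.91e-6 M.
pH = -log(1.91e-6) = 5.72.

5.72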